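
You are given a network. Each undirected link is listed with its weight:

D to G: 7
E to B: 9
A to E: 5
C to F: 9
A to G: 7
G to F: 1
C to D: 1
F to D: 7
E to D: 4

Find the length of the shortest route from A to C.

Settle nodes by increasing distance from A:
A: 0
E: 5  (via A)
G: 7  (via A)
F: 8  (via G)
D: 9  (via E)
C: 10  (via D)
Shortest route: A → E → D → C = 10.

10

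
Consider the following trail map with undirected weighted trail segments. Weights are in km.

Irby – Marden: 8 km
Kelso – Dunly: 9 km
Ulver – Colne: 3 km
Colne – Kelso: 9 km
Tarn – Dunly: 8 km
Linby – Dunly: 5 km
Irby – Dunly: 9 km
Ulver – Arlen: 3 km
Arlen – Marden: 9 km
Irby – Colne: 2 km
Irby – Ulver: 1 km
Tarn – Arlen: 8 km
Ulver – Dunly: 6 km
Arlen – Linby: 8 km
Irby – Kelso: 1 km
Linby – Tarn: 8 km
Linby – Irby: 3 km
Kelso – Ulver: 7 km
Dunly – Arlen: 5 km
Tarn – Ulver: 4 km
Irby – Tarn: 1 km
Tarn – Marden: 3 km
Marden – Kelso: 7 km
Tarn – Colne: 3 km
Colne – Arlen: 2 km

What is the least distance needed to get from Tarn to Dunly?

8 km

Enumerating some paths:
Tarn - Dunly: 8 = 8
Tarn - Ulver - Dunly: 4+6 = 10
Tarn - Irby - Colne - Arlen - Dunly: 1+2+2+5 = 10
Tarn - Irby - Linby - Dunly: 1+3+5 = 9
Cheapest is Tarn - Dunly at 8 km.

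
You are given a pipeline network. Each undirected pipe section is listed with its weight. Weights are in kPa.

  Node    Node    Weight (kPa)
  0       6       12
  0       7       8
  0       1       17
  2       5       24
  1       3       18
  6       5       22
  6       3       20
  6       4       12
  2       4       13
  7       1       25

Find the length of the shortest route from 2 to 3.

Shortest distances from 2:
2: 0
4: 13  (via 2)
5: 24  (via 2)
6: 25  (via 4)
0: 37  (via 6)
3: 45  (via 6)
Shortest route: 2 → 4 → 6 → 3 = 45 kPa.

45 kPa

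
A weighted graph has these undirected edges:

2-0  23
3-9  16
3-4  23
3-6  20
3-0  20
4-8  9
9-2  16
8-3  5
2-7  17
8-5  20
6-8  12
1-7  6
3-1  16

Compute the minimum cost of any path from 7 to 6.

Candidate routes:
7 - 1 - 3 - 6: 6+16+20 = 42
7 - 1 - 3 - 8 - 6: 6+16+5+12 = 39
Cheapest is 7 - 1 - 3 - 8 - 6 at 39.

39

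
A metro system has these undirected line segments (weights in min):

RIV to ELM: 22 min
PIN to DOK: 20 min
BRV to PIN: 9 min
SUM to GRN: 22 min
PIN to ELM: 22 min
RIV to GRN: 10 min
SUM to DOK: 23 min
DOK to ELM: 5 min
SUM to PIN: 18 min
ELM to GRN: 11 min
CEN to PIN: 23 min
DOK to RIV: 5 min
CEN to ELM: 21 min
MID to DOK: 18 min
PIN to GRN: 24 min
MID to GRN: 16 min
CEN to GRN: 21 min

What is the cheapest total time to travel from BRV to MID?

47 min

Running Dijkstra from BRV:
BRV: 0
PIN: 9  (via BRV)
SUM: 27  (via PIN)
DOK: 29  (via PIN)
ELM: 31  (via PIN)
CEN: 32  (via PIN)
GRN: 33  (via PIN)
RIV: 34  (via DOK)
MID: 47  (via DOK)
Shortest route: BRV–PIN–DOK–MID = 47 min.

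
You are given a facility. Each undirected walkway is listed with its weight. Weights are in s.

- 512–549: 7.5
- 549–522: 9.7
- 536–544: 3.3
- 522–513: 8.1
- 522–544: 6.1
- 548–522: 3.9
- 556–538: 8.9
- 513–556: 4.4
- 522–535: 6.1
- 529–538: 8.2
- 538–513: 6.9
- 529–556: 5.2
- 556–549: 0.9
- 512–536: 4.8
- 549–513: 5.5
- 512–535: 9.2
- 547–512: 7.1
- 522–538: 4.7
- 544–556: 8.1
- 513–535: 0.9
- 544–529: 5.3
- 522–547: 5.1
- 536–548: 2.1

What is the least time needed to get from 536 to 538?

Compare a few routes:
536 - 544 - 529 - 538: 3.3+5.3+8.2 = 16.8
536 - 544 - 522 - 538: 3.3+6.1+4.7 = 14.1
536 - 548 - 522 - 535 - 513 - 538: 2.1+3.9+6.1+0.9+6.9 = 19.9
536 - 548 - 522 - 538: 2.1+3.9+4.7 = 10.7
Cheapest is 536 - 548 - 522 - 538 at 10.7 s.

10.7 s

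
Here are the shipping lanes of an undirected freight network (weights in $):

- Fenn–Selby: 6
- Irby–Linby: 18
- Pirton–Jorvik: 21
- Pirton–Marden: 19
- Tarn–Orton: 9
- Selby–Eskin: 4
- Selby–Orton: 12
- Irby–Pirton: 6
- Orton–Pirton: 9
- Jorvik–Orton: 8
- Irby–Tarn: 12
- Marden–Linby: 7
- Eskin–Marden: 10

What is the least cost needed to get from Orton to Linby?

Enumerating some paths:
Orton → Pirton → Marden → Linby: 9+19+7 = 35
Orton → Pirton → Irby → Linby: 9+6+18 = 33
The minimum is $33 via Orton → Pirton → Irby → Linby.

$33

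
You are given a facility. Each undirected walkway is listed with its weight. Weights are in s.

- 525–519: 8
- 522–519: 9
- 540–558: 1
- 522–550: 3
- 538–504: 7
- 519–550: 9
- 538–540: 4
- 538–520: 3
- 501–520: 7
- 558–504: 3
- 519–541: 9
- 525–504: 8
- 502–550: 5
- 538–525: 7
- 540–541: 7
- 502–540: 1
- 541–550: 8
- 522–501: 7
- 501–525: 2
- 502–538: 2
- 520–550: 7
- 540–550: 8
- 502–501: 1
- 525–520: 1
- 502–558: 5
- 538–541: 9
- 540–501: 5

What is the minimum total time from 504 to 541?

11 s

Running Dijkstra from 504:
504: 0
558: 3  (via 504)
540: 4  (via 558)
502: 5  (via 540)
501: 6  (via 502)
538: 7  (via 504)
525: 8  (via 504)
520: 9  (via 525)
550: 10  (via 502)
541: 11  (via 540)
Shortest route: 504 → 558 → 540 → 541 = 11 s.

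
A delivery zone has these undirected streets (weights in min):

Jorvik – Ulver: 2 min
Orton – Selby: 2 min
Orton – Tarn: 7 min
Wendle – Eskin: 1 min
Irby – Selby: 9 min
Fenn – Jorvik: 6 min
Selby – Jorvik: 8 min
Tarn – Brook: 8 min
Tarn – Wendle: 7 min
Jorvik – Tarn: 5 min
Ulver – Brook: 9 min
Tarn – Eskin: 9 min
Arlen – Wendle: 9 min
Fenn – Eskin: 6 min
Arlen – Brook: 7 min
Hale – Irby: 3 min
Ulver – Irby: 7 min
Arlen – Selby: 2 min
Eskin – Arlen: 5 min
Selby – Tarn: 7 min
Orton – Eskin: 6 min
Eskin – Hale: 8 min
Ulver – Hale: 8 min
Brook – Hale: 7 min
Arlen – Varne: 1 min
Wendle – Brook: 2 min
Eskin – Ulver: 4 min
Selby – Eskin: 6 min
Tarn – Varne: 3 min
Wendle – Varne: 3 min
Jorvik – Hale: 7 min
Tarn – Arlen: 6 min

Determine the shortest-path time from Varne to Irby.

Running Dijkstra from Varne:
Varne: 0
Arlen: 1  (via Varne)
Tarn: 3  (via Varne)
Wendle: 3  (via Varne)
Selby: 3  (via Arlen)
Eskin: 4  (via Wendle)
Orton: 5  (via Selby)
Brook: 5  (via Wendle)
Jorvik: 8  (via Tarn)
Ulver: 8  (via Eskin)
Fenn: 10  (via Eskin)
Hale: 12  (via Eskin)
Irby: 12  (via Selby)
Shortest route: Varne → Arlen → Selby → Irby = 12 min.

12 min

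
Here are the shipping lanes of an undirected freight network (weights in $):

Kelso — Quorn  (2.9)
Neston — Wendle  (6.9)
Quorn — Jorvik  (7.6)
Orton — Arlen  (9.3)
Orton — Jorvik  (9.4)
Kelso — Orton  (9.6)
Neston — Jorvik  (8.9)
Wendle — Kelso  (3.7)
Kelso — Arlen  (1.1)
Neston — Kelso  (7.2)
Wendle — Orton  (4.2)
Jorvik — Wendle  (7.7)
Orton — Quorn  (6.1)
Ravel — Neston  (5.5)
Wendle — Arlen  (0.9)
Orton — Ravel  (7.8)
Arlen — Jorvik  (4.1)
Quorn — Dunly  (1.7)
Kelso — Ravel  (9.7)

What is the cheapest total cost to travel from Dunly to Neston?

$11.8

Compare a few routes:
Dunly - Quorn - Jorvik - Neston: 1.7+7.6+8.9 = 18.2
Dunly - Quorn - Kelso - Arlen - Wendle - Neston: 1.7+2.9+1.1+0.9+6.9 = 13.5
Dunly - Quorn - Kelso - Wendle - Neston: 1.7+2.9+3.7+6.9 = 15.2
Dunly - Quorn - Kelso - Neston: 1.7+2.9+7.2 = 11.8
The minimum is $11.8 via Dunly - Quorn - Kelso - Neston.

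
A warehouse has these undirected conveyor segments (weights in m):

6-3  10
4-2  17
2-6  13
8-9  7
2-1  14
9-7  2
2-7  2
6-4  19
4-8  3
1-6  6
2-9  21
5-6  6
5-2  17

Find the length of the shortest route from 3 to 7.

Settle nodes by increasing distance from 3:
3: 0
6: 10  (via 3)
1: 16  (via 6)
5: 16  (via 6)
2: 23  (via 6)
7: 25  (via 2)
Shortest route: 3–6–2–7 = 25 m.

25 m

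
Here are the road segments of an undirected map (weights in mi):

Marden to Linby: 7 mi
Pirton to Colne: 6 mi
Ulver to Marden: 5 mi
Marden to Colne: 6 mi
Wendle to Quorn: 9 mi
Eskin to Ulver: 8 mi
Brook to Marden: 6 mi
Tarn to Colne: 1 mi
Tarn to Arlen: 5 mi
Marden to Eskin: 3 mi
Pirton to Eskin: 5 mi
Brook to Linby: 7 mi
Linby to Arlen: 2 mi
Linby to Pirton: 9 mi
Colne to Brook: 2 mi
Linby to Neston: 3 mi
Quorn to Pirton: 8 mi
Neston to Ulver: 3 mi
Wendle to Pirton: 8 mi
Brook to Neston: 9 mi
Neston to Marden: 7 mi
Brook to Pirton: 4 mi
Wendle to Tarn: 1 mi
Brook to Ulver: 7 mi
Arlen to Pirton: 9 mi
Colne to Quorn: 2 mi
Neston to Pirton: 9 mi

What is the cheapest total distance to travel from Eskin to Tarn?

10 mi

Shortest distances from Eskin:
Eskin: 0
Marden: 3  (via Eskin)
Pirton: 5  (via Eskin)
Ulver: 8  (via Eskin)
Colne: 9  (via Marden)
Brook: 9  (via Marden)
Tarn: 10  (via Colne)
Shortest route: Eskin–Marden–Colne–Tarn = 10 mi.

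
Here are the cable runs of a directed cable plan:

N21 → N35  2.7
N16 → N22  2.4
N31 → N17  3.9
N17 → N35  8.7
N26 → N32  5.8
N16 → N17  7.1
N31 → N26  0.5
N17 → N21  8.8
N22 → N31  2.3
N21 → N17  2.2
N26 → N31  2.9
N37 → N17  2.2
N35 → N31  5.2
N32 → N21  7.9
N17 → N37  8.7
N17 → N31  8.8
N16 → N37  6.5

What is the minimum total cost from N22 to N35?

14.9

Settle nodes by increasing distance from N22:
N22: 0
N31: 2.3  (via N22)
N26: 2.8  (via N31)
N17: 6.2  (via N31)
N32: 8.6  (via N26)
N35: 14.9  (via N17)
Shortest route: N22 → N31 → N17 → N35 = 14.9.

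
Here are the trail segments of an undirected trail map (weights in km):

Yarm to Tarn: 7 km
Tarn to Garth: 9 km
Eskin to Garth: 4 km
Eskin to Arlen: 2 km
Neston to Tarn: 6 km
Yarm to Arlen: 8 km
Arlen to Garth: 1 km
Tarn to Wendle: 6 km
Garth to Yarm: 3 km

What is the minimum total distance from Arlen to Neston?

Candidate routes:
Arlen–Garth–Tarn–Neston: 1+9+6 = 16
Arlen–Garth–Yarm–Tarn–Neston: 1+3+7+6 = 17
The minimum is 16 km via Arlen–Garth–Tarn–Neston.

16 km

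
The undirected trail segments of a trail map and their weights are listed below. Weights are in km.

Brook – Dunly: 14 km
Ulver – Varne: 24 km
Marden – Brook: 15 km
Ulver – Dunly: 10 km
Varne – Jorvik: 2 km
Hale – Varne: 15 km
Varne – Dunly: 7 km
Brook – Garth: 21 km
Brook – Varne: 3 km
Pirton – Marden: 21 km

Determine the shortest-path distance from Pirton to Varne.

Settle nodes by increasing distance from Pirton:
Pirton: 0
Marden: 21  (via Pirton)
Brook: 36  (via Marden)
Varne: 39  (via Brook)
Shortest route: Pirton → Marden → Brook → Varne = 39 km.

39 km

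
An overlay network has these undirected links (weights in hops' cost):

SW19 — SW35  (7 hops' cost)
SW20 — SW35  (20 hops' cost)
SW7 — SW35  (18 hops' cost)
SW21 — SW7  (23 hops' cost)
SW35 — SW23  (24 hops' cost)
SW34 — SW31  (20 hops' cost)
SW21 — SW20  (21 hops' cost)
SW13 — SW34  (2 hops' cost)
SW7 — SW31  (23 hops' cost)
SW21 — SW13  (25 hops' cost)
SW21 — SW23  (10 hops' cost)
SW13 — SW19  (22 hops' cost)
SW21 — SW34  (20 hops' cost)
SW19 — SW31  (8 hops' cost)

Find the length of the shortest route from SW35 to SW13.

Candidate routes:
SW35 → SW19 → SW13: 7+22 = 29
SW35 → SW19 → SW31 → SW34 → SW13: 7+8+20+2 = 37
The minimum is 29 hops' cost via SW35 → SW19 → SW13.

29 hops' cost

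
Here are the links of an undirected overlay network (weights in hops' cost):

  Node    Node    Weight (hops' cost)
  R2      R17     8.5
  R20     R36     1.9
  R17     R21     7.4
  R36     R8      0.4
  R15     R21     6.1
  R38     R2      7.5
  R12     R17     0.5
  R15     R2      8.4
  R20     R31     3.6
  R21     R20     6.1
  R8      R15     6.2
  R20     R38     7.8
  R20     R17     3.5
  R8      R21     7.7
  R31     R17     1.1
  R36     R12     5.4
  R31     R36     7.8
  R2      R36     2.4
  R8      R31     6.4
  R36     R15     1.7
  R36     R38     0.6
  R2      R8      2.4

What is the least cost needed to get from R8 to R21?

7.7 hops' cost

Candidate routes:
R8 - R21: 7.7 = 7.7
R8 - R36 - R20 - R21: 0.4+1.9+6.1 = 8.4
R8 - R36 - R15 - R21: 0.4+1.7+6.1 = 8.2
The minimum is 7.7 hops' cost via R8 - R21.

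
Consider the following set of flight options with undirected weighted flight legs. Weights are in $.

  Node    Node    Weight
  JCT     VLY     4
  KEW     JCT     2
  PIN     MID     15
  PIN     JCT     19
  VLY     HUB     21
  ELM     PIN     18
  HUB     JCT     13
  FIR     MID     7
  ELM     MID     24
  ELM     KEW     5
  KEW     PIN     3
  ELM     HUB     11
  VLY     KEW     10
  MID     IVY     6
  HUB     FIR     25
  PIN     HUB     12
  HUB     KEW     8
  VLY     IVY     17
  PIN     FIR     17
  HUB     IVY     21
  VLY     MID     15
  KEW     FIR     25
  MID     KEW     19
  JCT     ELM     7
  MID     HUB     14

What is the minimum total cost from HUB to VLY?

Shortest distances from HUB:
HUB: 0
KEW: 8  (via HUB)
JCT: 10  (via KEW)
ELM: 11  (via HUB)
PIN: 11  (via KEW)
VLY: 14  (via JCT)
Shortest route: HUB–KEW–JCT–VLY = $14.

$14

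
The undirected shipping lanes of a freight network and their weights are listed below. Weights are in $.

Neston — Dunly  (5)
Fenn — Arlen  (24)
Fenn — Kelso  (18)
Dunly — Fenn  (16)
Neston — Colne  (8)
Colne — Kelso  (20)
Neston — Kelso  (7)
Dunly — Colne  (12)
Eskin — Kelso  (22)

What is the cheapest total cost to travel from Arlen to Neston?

Running Dijkstra from Arlen:
Arlen: 0
Fenn: 24  (via Arlen)
Dunly: 40  (via Fenn)
Kelso: 42  (via Fenn)
Neston: 45  (via Dunly)
Shortest route: Arlen–Fenn–Dunly–Neston = $45.

$45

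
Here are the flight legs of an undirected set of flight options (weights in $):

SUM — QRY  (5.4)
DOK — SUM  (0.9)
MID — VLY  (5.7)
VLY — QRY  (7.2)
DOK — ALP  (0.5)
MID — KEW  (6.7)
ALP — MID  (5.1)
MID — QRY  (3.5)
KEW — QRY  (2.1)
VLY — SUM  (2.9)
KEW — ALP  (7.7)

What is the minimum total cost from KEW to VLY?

$9.3

Candidate routes:
KEW - QRY - SUM - VLY: 2.1+5.4+2.9 = 10.4
KEW - QRY - MID - VLY: 2.1+3.5+5.7 = 11.3
KEW - QRY - VLY: 2.1+7.2 = 9.3
The minimum is $9.3 via KEW - QRY - VLY.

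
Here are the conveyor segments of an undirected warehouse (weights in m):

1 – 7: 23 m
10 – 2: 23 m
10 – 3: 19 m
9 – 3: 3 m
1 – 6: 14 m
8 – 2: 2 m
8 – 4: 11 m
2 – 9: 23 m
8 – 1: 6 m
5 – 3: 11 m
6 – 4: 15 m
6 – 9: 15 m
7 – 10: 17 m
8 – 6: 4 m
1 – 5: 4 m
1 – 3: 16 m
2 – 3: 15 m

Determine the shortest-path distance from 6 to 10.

Settle nodes by increasing distance from 6:
6: 0
8: 4  (via 6)
2: 6  (via 8)
1: 10  (via 8)
5: 14  (via 1)
4: 15  (via 6)
9: 15  (via 6)
3: 18  (via 9)
10: 29  (via 2)
Shortest route: 6–8–2–10 = 29 m.

29 m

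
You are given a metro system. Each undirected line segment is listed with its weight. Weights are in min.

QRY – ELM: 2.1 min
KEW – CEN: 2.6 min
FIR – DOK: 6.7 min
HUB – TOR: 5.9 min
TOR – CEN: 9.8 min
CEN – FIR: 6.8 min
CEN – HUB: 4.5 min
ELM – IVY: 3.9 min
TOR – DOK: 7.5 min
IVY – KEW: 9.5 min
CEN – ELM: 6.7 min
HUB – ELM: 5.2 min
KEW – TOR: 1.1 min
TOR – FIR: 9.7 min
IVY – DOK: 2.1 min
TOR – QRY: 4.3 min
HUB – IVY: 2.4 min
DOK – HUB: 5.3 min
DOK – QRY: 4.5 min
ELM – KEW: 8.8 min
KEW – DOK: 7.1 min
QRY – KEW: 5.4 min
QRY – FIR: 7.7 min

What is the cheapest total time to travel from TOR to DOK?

7.5 min

Settle nodes by increasing distance from TOR:
TOR: 0
KEW: 1.1  (via TOR)
CEN: 3.7  (via KEW)
QRY: 4.3  (via TOR)
HUB: 5.9  (via TOR)
ELM: 6.4  (via QRY)
DOK: 7.5  (via TOR)
Shortest route: TOR → DOK = 7.5 min.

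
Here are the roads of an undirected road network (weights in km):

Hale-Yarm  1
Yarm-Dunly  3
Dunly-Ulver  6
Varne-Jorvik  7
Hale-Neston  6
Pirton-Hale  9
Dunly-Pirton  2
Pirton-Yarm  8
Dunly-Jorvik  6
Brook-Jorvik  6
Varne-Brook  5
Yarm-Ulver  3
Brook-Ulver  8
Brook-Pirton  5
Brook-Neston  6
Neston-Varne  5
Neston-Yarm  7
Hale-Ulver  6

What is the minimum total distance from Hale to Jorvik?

Running Dijkstra from Hale:
Hale: 0
Yarm: 1  (via Hale)
Ulver: 4  (via Yarm)
Dunly: 4  (via Yarm)
Pirton: 6  (via Dunly)
Neston: 6  (via Hale)
Jorvik: 10  (via Dunly)
Shortest route: Hale–Yarm–Dunly–Jorvik = 10 km.

10 km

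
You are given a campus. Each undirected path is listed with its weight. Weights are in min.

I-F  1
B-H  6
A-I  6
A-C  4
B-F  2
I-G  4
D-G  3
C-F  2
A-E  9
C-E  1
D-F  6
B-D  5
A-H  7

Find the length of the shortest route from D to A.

12 min

Compare a few routes:
D–F–C–A: 6+2+4 = 12
D–G–I–A: 3+4+6 = 13
D–F–I–A: 6+1+6 = 13
D–B–F–C–A: 5+2+2+4 = 13
Cheapest is D–F–C–A at 12 min.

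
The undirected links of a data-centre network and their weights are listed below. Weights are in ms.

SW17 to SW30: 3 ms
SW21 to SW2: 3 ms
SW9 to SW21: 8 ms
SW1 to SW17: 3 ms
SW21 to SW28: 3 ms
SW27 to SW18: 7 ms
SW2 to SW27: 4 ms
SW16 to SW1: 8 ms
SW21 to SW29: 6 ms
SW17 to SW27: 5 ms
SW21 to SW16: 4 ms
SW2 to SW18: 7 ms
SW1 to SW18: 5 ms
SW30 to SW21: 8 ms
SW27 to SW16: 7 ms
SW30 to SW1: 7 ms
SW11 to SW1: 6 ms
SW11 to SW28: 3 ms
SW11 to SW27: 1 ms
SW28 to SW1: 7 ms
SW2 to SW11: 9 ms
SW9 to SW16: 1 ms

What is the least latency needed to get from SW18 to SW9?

Settle nodes by increasing distance from SW18:
SW18: 0
SW1: 5  (via SW18)
SW27: 7  (via SW18)
SW2: 7  (via SW18)
SW11: 8  (via SW27)
SW17: 8  (via SW1)
SW21: 10  (via SW2)
SW30: 11  (via SW17)
SW28: 11  (via SW11)
SW16: 13  (via SW1)
SW9: 14  (via SW16)
Shortest route: SW18–SW1–SW16–SW9 = 14 ms.

14 ms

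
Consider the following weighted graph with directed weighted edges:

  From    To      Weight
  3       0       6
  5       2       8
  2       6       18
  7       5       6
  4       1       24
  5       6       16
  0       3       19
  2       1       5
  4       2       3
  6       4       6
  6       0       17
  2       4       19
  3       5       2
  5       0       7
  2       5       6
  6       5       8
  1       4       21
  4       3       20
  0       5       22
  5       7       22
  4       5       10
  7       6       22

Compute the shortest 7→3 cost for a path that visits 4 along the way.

Best 7 to 4: 7–6–4 costing 28
Best 4 to 3: 4–3 costing 20
Total via 4: 28 + 20 = 48.

48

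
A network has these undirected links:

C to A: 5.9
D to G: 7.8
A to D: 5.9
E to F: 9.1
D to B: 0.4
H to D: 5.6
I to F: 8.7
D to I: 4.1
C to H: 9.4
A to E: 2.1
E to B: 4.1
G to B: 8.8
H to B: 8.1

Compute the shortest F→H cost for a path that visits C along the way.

Shortest F→C: F–E–A–C = 17.1
Best C to H: C–H costing 9.4
Total via C: 17.1 + 9.4 = 26.5.

26.5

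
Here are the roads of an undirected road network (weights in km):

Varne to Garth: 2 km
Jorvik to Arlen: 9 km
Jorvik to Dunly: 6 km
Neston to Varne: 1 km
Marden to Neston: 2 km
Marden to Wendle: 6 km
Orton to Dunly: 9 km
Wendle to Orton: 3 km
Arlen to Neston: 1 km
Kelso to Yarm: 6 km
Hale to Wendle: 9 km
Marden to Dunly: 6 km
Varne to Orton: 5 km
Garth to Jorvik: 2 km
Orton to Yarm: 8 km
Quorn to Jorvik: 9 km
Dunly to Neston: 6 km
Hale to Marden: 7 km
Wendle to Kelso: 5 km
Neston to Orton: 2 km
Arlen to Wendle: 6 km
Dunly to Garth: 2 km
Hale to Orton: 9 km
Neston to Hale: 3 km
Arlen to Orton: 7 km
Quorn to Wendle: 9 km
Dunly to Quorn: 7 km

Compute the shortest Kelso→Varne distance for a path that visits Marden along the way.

14 km

Best Kelso to Marden: Kelso–Wendle–Marden costing 11
Best Marden to Varne: Marden–Neston–Varne costing 3
Total via Marden: 11 + 3 = 14 km.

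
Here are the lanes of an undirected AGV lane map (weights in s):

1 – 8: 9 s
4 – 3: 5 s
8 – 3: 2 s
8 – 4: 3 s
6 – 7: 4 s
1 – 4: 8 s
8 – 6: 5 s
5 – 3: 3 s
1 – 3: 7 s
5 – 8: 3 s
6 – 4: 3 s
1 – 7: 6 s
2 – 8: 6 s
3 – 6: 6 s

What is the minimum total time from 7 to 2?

Running Dijkstra from 7:
7: 0
6: 4  (via 7)
1: 6  (via 7)
4: 7  (via 6)
8: 9  (via 6)
3: 10  (via 6)
5: 12  (via 8)
2: 15  (via 8)
Shortest route: 7–6–8–2 = 15 s.

15 s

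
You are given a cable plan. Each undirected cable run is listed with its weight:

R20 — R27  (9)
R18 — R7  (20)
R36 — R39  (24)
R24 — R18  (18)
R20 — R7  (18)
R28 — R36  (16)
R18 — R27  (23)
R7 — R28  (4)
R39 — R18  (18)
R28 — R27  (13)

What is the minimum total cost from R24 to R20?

50

Shortest distances from R24:
R24: 0
R18: 18  (via R24)
R39: 36  (via R18)
R7: 38  (via R18)
R27: 41  (via R18)
R28: 42  (via R7)
R20: 50  (via R27)
Shortest route: R24 → R18 → R27 → R20 = 50.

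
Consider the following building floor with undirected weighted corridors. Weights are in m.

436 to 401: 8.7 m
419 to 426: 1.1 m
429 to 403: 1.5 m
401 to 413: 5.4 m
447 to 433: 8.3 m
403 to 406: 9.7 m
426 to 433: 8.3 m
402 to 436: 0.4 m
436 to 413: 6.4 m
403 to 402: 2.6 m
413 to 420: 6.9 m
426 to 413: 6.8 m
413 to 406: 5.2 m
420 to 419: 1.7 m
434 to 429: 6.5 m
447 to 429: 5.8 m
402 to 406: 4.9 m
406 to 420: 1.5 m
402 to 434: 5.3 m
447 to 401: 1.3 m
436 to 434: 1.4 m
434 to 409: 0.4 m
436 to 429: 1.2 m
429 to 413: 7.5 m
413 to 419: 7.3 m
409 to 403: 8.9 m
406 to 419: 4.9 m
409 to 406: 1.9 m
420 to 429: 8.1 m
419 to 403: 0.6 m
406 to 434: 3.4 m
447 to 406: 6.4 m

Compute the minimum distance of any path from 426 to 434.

5.8 m

Candidate routes:
426 - 419 - 403 - 429 - 436 - 434: 1.1+0.6+1.5+1.2+1.4 = 5.8
426 - 419 - 403 - 402 - 436 - 434: 1.1+0.6+2.6+0.4+1.4 = 6.1
426 - 419 - 420 - 406 - 434: 1.1+1.7+1.5+3.4 = 7.7
426 - 419 - 420 - 406 - 409 - 434: 1.1+1.7+1.5+1.9+0.4 = 6.6
Cheapest is 426 - 419 - 403 - 429 - 436 - 434 at 5.8 m.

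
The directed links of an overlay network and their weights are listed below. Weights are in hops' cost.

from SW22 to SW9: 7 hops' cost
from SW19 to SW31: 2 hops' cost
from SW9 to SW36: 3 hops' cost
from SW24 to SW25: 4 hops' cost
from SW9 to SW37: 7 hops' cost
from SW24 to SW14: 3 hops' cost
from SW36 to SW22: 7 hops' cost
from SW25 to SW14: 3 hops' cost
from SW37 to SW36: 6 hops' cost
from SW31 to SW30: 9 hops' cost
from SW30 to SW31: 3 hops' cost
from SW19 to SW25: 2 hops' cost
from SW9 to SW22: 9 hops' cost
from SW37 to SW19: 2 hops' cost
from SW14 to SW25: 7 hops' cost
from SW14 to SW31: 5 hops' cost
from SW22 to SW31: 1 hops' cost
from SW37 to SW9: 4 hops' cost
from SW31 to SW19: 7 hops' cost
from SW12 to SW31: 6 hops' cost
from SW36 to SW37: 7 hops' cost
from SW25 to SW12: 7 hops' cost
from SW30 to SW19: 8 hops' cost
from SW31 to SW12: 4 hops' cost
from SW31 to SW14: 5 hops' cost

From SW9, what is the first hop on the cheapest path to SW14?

Enumerating some paths:
SW9–SW37–SW19–SW25–SW14: 7+2+2+3 = 14
SW9–SW22–SW31–SW14: 9+1+5 = 15
SW9–SW36–SW22–SW31–SW14: 3+7+1+5 = 16
SW9–SW37–SW19–SW31–SW14: 7+2+2+5 = 16
Cheapest is SW9–SW37–SW19–SW25–SW14 at 14 hops' cost.
So from SW9 the first move is to SW37.

SW37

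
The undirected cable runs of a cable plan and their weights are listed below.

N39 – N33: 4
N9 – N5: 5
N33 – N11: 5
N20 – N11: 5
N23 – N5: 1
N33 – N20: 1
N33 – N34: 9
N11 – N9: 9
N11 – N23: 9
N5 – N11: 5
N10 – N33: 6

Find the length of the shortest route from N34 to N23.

20

Settle nodes by increasing distance from N34:
N34: 0
N33: 9  (via N34)
N20: 10  (via N33)
N39: 13  (via N33)
N11: 14  (via N33)
N10: 15  (via N33)
N5: 19  (via N11)
N23: 20  (via N5)
Shortest route: N34 → N33 → N11 → N5 → N23 = 20.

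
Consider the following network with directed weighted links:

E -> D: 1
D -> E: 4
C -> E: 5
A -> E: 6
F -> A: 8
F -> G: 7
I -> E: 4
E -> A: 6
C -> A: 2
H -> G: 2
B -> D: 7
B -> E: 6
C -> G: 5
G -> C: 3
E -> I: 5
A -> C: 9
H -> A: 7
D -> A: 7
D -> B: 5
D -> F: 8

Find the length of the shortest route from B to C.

Settle nodes by increasing distance from B:
B: 0
E: 6  (via B)
D: 7  (via B)
I: 11  (via E)
A: 12  (via E)
F: 15  (via D)
C: 21  (via A)
Shortest route: B → E → A → C = 21.

21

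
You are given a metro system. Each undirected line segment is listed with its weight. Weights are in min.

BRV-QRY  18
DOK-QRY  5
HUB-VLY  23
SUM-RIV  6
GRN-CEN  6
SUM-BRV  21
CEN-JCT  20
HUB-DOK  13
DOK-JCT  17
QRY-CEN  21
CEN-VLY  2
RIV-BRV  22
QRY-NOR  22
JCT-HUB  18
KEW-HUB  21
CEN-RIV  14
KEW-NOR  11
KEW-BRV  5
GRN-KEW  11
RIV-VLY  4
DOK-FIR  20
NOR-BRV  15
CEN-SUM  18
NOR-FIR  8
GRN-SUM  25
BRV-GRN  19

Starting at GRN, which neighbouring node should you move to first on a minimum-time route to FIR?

KEW

Enumerating some paths:
GRN - KEW - BRV - NOR - FIR: 11+5+15+8 = 39
GRN - KEW - NOR - FIR: 11+11+8 = 30
GRN - BRV - NOR - FIR: 19+15+8 = 42
Cheapest is GRN - KEW - NOR - FIR at 30 min.
So from GRN the first move is to KEW.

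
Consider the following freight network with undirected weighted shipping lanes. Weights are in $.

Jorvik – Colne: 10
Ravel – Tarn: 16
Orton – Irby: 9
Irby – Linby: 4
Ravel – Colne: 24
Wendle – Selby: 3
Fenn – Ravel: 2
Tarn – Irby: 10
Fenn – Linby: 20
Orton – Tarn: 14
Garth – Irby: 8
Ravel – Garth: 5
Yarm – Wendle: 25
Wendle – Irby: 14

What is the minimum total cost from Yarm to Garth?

$47

Running Dijkstra from Yarm:
Yarm: 0
Wendle: 25  (via Yarm)
Selby: 28  (via Wendle)
Irby: 39  (via Wendle)
Linby: 43  (via Irby)
Garth: 47  (via Irby)
Shortest route: Yarm → Wendle → Irby → Garth = $47.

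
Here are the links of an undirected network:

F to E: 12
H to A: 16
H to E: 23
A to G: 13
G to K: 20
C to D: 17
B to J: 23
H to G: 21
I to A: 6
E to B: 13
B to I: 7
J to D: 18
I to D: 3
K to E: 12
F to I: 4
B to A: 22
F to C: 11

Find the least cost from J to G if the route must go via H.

Best J to H: J–D–I–A–H costing 43
Shortest H→G: H–G = 21
Total via H: 43 + 21 = 64.

64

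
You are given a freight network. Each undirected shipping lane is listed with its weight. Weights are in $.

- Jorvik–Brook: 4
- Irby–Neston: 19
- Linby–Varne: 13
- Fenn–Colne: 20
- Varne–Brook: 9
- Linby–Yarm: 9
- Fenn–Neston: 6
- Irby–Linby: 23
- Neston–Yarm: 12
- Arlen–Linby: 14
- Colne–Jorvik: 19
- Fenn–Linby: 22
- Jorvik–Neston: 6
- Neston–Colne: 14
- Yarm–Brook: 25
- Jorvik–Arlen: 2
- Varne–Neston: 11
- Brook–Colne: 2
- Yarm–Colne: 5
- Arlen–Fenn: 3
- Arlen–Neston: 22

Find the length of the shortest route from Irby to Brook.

$29

Shortest distances from Irby:
Irby: 0
Neston: 19  (via Irby)
Linby: 23  (via Irby)
Jorvik: 25  (via Neston)
Fenn: 25  (via Neston)
Arlen: 27  (via Jorvik)
Brook: 29  (via Jorvik)
Shortest route: Irby–Neston–Jorvik–Brook = $29.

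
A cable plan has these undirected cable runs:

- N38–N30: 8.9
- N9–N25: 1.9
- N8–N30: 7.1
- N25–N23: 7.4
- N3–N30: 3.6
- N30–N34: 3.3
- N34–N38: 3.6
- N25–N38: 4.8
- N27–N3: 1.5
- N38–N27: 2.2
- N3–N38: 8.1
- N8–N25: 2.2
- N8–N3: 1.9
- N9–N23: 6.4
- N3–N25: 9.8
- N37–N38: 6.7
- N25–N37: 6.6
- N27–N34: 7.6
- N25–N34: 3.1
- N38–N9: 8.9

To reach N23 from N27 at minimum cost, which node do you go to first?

Candidate routes:
N27 → N3 → N8 → N25 → N9 → N23: 1.5+1.9+2.2+1.9+6.4 = 13.9
N27 → N38 → N25 → N9 → N23: 2.2+4.8+1.9+6.4 = 15.3
N27 → N38 → N25 → N23: 2.2+4.8+7.4 = 14.4
N27 → N3 → N8 → N25 → N23: 1.5+1.9+2.2+7.4 = 13
The minimum is 13 via N27 → N3 → N8 → N25 → N23.
So from N27 the first move is to N3.

N3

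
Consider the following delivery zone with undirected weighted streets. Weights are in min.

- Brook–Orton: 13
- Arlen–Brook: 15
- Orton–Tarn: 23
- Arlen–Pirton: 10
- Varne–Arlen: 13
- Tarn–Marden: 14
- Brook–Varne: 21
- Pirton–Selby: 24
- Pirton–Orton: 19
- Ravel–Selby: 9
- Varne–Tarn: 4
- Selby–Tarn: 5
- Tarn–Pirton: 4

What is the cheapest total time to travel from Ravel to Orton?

37 min

Settle nodes by increasing distance from Ravel:
Ravel: 0
Selby: 9  (via Ravel)
Tarn: 14  (via Selby)
Varne: 18  (via Tarn)
Pirton: 18  (via Tarn)
Marden: 28  (via Tarn)
Arlen: 28  (via Pirton)
Orton: 37  (via Tarn)
Shortest route: Ravel → Selby → Tarn → Orton = 37 min.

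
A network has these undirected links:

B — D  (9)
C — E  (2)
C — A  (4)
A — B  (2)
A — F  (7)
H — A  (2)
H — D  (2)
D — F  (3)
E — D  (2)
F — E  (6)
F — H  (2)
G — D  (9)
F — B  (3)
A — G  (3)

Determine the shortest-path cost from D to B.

6

Compare a few routes:
D - F - B: 3+3 = 6
D - H - F - B: 2+2+3 = 7
D - B: 9 = 9
D - F - H - A - B: 3+2+2+2 = 9
Cheapest is D - F - B at 6.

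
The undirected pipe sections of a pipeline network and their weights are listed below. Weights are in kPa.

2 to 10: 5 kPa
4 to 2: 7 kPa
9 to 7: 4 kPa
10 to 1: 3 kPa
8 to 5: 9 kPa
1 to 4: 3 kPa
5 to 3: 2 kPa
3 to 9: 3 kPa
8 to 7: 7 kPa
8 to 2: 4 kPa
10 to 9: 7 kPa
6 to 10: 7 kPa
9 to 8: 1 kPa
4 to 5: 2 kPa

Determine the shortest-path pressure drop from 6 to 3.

17 kPa

Settle nodes by increasing distance from 6:
6: 0
10: 7  (via 6)
1: 10  (via 10)
2: 12  (via 10)
4: 13  (via 1)
9: 14  (via 10)
5: 15  (via 4)
8: 15  (via 9)
3: 17  (via 9)
Shortest route: 6–10–9–3 = 17 kPa.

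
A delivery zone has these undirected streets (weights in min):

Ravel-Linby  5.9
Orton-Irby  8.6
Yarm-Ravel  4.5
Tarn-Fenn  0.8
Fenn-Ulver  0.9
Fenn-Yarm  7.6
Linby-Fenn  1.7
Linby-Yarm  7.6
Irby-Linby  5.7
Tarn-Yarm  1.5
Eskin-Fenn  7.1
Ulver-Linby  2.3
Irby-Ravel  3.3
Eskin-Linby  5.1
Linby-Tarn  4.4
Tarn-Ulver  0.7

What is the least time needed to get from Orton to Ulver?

Running Dijkstra from Orton:
Orton: 0
Irby: 8.6  (via Orton)
Ravel: 11.9  (via Irby)
Linby: 14.3  (via Irby)
Fenn: 16  (via Linby)
Yarm: 16.4  (via Ravel)
Ulver: 16.6  (via Linby)
Shortest route: Orton–Irby–Linby–Ulver = 16.6 min.

16.6 min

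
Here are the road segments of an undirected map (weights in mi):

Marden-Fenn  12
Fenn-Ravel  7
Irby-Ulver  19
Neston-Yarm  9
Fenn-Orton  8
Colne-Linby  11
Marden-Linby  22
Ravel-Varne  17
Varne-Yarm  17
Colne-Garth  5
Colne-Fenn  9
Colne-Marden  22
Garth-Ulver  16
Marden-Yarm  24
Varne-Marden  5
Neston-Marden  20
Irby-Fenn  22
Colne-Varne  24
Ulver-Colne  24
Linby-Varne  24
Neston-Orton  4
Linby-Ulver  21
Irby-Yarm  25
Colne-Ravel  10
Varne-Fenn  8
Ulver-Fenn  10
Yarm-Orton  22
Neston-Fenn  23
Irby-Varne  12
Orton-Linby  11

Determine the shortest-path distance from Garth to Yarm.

35 mi

Candidate routes:
Garth–Colne–Fenn–Varne–Yarm: 5+9+8+17 = 39
Garth–Colne–Fenn–Orton–Neston–Yarm: 5+9+8+4+9 = 35
Cheapest is Garth–Colne–Fenn–Orton–Neston–Yarm at 35 mi.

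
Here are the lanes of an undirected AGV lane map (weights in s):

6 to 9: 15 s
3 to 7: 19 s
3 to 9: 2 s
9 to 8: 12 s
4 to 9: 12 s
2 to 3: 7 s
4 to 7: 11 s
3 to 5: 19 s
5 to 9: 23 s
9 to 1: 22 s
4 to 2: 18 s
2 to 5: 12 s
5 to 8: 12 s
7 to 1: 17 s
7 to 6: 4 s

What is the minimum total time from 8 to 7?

Candidate routes:
8–9–6–7: 12+15+4 = 31
8–9–3–7: 12+2+19 = 33
Cheapest is 8–9–6–7 at 31 s.

31 s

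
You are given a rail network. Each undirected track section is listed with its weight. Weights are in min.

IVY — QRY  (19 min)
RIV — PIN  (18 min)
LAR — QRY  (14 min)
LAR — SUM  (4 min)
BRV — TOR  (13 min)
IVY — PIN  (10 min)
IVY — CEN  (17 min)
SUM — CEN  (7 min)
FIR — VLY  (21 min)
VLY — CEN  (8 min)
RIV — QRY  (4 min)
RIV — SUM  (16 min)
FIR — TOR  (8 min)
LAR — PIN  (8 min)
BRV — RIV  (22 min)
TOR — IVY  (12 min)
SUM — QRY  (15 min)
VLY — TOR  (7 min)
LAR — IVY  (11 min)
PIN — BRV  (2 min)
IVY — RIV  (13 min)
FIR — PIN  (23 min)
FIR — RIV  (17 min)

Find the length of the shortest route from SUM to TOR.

Enumerating some paths:
SUM–LAR–PIN–BRV–TOR: 4+8+2+13 = 27
SUM–CEN–VLY–TOR: 7+8+7 = 22
SUM–LAR–IVY–TOR: 4+11+12 = 27
Cheapest is SUM–CEN–VLY–TOR at 22 min.

22 min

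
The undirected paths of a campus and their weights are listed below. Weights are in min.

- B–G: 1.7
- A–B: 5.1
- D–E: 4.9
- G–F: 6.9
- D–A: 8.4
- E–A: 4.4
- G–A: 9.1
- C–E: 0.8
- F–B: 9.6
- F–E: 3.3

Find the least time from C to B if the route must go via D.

19.2 min

Best C to D: C → E → D costing 5.7
Best D to B: D → A → B costing 13.5
Total via D: 5.7 + 13.5 = 19.2 min.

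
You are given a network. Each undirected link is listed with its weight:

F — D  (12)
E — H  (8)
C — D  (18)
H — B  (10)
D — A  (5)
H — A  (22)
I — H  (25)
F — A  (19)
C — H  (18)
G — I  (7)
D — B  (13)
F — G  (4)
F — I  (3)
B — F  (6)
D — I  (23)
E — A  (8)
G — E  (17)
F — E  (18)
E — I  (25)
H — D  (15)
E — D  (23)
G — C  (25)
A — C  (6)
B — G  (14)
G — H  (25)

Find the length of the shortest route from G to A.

Candidate routes:
G - F - D - A: 4+12+5 = 21
G - I - F - D - A: 7+3+12+5 = 27
G - F - A: 4+19 = 23
G - E - A: 17+8 = 25
The minimum is 21 via G - F - D - A.

21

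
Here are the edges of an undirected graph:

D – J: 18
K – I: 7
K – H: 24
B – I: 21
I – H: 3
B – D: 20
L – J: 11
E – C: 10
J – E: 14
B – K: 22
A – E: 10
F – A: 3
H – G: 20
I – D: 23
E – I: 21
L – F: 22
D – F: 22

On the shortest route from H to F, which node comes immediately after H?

I

Enumerating some paths:
H → I → D → F: 3+23+22 = 48
H → I → E → A → F: 3+21+10+3 = 37
H → K → I → E → A → F: 24+7+21+10+3 = 65
Cheapest is H → I → E → A → F at 37.
So from H the first move is to I.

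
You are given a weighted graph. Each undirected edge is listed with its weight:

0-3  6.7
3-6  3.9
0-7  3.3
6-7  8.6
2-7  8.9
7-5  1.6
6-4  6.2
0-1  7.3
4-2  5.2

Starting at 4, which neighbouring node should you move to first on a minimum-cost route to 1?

6

Candidate routes:
4 - 6 - 3 - 0 - 1: 6.2+3.9+6.7+7.3 = 24.1
4 - 2 - 7 - 0 - 1: 5.2+8.9+3.3+7.3 = 24.7
The minimum is 24.1 via 4 - 6 - 3 - 0 - 1.
So from 4 the first move is to 6.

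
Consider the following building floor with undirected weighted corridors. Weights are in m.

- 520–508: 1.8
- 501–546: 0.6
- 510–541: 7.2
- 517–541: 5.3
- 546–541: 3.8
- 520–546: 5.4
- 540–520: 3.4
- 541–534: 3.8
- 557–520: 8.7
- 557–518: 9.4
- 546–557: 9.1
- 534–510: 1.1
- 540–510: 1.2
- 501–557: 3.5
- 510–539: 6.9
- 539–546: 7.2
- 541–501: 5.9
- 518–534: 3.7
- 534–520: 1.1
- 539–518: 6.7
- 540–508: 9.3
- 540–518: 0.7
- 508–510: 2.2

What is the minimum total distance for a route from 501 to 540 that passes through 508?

11.2 m

Best 501 to 508: 501 → 546 → 520 → 508 costing 7.8
Best 508 to 540: 508 → 510 → 540 costing 3.4
Total via 508: 7.8 + 3.4 = 11.2 m.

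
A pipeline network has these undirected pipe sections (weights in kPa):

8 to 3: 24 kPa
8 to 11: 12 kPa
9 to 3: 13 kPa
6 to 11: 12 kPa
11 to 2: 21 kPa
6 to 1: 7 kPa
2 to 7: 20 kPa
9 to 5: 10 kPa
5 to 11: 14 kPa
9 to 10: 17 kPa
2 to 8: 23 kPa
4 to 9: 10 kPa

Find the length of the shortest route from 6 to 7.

53 kPa

Shortest distances from 6:
6: 0
1: 7  (via 6)
11: 12  (via 6)
8: 24  (via 11)
5: 26  (via 11)
2: 33  (via 11)
9: 36  (via 5)
4: 46  (via 9)
3: 48  (via 8)
7: 53  (via 2)
Shortest route: 6 → 11 → 2 → 7 = 53 kPa.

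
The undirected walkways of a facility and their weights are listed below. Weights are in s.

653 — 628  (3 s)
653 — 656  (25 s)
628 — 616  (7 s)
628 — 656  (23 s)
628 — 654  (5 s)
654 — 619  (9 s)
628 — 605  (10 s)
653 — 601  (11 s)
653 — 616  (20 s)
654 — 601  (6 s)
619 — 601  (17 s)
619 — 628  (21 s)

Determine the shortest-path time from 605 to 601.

Settle nodes by increasing distance from 605:
605: 0
628: 10  (via 605)
653: 13  (via 628)
654: 15  (via 628)
616: 17  (via 628)
601: 21  (via 654)
Shortest route: 605 → 628 → 654 → 601 = 21 s.

21 s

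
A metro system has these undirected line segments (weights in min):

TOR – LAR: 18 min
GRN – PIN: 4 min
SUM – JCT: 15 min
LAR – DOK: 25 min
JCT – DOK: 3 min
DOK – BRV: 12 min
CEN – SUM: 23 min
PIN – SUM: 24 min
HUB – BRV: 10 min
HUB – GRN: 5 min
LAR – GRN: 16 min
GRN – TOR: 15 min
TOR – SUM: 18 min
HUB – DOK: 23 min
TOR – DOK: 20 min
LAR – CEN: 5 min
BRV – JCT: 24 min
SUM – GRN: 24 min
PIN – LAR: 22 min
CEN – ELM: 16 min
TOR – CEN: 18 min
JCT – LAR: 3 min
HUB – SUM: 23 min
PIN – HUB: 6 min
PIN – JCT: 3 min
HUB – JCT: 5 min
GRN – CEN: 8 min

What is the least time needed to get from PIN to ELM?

27 min

Settle nodes by increasing distance from PIN:
PIN: 0
JCT: 3  (via PIN)
GRN: 4  (via PIN)
DOK: 6  (via JCT)
HUB: 6  (via PIN)
LAR: 6  (via JCT)
CEN: 11  (via LAR)
BRV: 16  (via HUB)
SUM: 18  (via JCT)
TOR: 19  (via GRN)
ELM: 27  (via CEN)
Shortest route: PIN–JCT–LAR–CEN–ELM = 27 min.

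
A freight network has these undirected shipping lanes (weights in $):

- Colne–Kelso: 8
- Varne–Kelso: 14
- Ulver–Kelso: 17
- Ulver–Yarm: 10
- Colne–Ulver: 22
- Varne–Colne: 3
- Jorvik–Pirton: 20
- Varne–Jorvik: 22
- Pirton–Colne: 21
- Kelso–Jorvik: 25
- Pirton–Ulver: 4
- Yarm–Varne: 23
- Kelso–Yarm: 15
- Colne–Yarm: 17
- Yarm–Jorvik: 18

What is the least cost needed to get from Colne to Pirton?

Running Dijkstra from Colne:
Colne: 0
Varne: 3  (via Colne)
Kelso: 8  (via Colne)
Yarm: 17  (via Colne)
Pirton: 21  (via Colne)
Shortest route: Colne → Pirton = $21.

$21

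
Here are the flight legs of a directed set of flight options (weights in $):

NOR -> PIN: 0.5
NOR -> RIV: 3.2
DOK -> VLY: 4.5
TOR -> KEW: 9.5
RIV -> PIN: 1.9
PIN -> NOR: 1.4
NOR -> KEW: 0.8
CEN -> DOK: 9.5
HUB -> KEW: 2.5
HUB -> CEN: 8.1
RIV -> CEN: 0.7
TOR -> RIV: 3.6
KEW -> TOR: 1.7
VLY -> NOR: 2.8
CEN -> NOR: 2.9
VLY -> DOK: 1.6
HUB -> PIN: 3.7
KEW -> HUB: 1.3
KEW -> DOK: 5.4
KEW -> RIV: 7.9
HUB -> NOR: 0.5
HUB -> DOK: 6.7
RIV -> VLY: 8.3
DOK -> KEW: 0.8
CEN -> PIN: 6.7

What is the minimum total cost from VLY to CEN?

Compare a few routes:
VLY - NOR - RIV - CEN: 2.8+3.2+0.7 = 6.7
VLY - DOK - KEW - HUB - NOR - RIV - CEN: 1.6+0.8+1.3+0.5+3.2+0.7 = 8.1
The minimum is $6.7 via VLY - NOR - RIV - CEN.

$6.7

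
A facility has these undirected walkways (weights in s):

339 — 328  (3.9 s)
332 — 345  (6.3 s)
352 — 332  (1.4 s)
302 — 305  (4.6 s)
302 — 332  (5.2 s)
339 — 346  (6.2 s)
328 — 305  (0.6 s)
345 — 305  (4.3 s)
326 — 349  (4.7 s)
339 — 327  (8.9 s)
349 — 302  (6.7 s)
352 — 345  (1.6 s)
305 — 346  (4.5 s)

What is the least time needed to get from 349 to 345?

14.9 s

Enumerating some paths:
349 - 302 - 332 - 352 - 345: 6.7+5.2+1.4+1.6 = 14.9
349 - 302 - 305 - 345: 6.7+4.6+4.3 = 15.6
349 - 302 - 332 - 345: 6.7+5.2+6.3 = 18.2
The minimum is 14.9 s via 349 - 302 - 332 - 352 - 345.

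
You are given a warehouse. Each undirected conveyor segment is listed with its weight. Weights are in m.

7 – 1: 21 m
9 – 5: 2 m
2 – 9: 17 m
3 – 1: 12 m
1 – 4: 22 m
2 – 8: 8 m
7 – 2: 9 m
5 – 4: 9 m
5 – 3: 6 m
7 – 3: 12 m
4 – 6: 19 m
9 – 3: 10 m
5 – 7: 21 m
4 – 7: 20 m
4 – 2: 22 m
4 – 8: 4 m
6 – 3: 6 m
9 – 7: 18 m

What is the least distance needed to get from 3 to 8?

Settle nodes by increasing distance from 3:
3: 0
5: 6  (via 3)
6: 6  (via 3)
9: 8  (via 5)
1: 12  (via 3)
7: 12  (via 3)
4: 15  (via 5)
8: 19  (via 4)
Shortest route: 3 → 5 → 4 → 8 = 19 m.

19 m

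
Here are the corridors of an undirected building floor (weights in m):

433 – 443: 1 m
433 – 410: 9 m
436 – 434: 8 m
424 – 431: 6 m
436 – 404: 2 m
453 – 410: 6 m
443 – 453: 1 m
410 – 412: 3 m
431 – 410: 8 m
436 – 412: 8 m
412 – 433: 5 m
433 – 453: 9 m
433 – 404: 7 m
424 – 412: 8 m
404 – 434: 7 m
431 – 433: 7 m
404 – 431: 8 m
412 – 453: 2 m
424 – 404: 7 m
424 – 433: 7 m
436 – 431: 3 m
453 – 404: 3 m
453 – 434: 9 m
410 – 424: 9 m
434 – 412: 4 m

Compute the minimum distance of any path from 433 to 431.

7 m

Settle nodes by increasing distance from 433:
433: 0
443: 1  (via 433)
453: 2  (via 443)
412: 4  (via 453)
404: 5  (via 453)
424: 7  (via 433)
436: 7  (via 404)
410: 7  (via 412)
431: 7  (via 433)
Shortest route: 433 → 431 = 7 m.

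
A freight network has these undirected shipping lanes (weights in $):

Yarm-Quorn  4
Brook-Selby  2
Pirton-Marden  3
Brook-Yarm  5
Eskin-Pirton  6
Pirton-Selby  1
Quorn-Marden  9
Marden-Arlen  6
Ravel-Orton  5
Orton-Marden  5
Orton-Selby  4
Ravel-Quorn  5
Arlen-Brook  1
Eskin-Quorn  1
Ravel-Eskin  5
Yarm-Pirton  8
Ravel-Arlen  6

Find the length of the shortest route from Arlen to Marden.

Running Dijkstra from Arlen:
Arlen: 0
Brook: 1  (via Arlen)
Selby: 3  (via Brook)
Pirton: 4  (via Selby)
Marden: 6  (via Arlen)
Shortest route: Arlen–Marden = $6.

$6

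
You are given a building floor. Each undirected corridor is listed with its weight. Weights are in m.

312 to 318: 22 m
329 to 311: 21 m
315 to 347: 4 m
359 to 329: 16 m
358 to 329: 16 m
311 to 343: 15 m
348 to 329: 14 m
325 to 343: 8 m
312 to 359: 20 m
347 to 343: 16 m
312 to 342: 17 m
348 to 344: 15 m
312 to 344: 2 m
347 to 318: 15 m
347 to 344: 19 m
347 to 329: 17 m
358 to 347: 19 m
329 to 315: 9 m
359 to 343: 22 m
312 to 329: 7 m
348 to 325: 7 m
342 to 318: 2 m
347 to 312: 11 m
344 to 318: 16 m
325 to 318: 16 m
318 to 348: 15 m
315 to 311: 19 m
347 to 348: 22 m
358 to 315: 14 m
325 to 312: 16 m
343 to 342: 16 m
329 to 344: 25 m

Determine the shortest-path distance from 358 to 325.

37 m

Enumerating some paths:
358–329–312–325: 16+7+16 = 39
358–347–343–325: 19+16+8 = 43
358–329–348–325: 16+14+7 = 37
358–315–347–343–325: 14+4+16+8 = 42
The minimum is 37 m via 358–329–348–325.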